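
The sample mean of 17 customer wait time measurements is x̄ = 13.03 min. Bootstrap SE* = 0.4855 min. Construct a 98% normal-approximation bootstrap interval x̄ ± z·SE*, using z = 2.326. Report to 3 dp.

Margin = 2.326 × 0.4855 = 1.1293
Interval: 13.03 ± 1.1293

(11.901, 14.159)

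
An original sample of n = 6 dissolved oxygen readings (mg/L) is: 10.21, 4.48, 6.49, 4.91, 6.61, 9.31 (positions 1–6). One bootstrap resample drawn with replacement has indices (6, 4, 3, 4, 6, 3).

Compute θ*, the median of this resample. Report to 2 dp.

θ* = 6.49

Resample values: 9.31, 4.91, 6.49, 4.91, 9.31, 6.49.
Sorted: 4.91, 4.91, 6.49, 6.49, 9.31, 9.31
Median = average of the two middle values = 6.49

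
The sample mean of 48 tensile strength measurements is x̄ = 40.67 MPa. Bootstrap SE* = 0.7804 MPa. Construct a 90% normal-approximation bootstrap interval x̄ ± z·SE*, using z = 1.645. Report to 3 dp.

(39.386, 41.954)

Margin = 1.645 × 0.7804 = 1.2838
Interval: 40.67 ± 1.2838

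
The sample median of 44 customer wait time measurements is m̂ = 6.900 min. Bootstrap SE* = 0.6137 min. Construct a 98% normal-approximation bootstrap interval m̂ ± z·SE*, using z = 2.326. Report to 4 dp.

(5.4725, 8.3275)

Margin = 2.326 × 0.6137 = 1.42747
Interval: 6.900 ± 1.42747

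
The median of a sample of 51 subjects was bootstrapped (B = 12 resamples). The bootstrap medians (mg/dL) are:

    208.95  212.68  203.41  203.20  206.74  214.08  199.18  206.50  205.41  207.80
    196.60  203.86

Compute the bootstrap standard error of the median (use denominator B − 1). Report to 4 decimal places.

Bootstrap SE is the standard deviation of the 12 replicate medians.
Mean of replicates: (208.95 + 212.68 + 203.41 + 203.20 + 206.74 + 214.08 + 199.18 + 206.50 + 205.41 + 207.80 + 196.60 + 203.86) / 12 = 2468.41000 / 12 = 205.70083
Sum of squared deviations: (+3.24917)² + (+6.97917)² + (−2.29083)² + (−2.50083)² + (+1.03917)² + (+8.37917)² + (−6.52083)² + (+0.79917)² + (−0.29083)² + (+2.09917)² + (−9.10083)² + (−1.84083)² = 275.92309
Variance = 275.92309 / 11 = 25.08392
SE* = √25.08392

SE* = 5.0084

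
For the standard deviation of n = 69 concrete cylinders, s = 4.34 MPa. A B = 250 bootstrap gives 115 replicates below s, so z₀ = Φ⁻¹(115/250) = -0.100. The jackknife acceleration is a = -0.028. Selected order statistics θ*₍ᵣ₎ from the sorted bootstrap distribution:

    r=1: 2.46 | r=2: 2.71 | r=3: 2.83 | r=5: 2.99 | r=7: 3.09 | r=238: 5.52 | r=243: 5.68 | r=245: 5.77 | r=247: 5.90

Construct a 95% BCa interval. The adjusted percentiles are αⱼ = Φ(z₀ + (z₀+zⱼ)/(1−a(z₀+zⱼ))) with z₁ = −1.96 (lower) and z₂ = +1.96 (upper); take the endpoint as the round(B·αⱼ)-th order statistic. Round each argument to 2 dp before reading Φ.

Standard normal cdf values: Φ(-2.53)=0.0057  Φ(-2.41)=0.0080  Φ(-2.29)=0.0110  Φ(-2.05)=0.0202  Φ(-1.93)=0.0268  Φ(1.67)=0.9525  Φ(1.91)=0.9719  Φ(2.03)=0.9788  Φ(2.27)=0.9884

Lower: z₀ + z₁ = -0.100 + (-1.960) = -2.060; 1 − a(z₀+z₁) = 1 − (-0.028)(-2.060) = 0.9423; argument = -0.100 + (-2.060)/0.9423 = -2.2861 → -2.29.
α₁ = Φ(-2.29) = 0.0110; rank = round(250 × 0.0110) = 3; θ*₍3₎ = 2.83.
Upper: z₀ + z₂ = 1.860; 1 − a(z₀+z₂) = 1.0521; argument = 1.6679 → 1.67; α₂ = 0.9525; rank = 238; θ*₍238₎ = 5.52.

(2.83, 5.52)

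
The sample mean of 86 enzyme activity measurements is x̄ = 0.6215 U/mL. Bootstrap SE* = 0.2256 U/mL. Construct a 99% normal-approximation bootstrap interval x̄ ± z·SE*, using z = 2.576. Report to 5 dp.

(0.04035, 1.20265)

Margin = 2.576 × 0.2256 = 0.581146
Interval: 0.6215 ± 0.581146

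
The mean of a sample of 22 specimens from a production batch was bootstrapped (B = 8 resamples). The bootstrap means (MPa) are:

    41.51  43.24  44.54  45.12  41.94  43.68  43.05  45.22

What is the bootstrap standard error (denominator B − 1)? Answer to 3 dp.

Bootstrap SE is the standard deviation of the 8 replicate means.
Mean of replicates: (41.51 + 43.24 + 44.54 + 45.12 + 41.94 + 43.68 + 43.05 + 45.22) / 8 = 348.3000 / 8 = 43.5375
Sum of squared deviations: (−2.0275)² + (−0.2975)² + (+1.0025)² + (+1.5825)² + (−1.5975)² + (+0.1425)² + (−0.4875)² + (+1.6825)² = 13.3494
Variance = 13.3494 / 7 = 1.9071
SE* = √1.9071

SE* = 1.381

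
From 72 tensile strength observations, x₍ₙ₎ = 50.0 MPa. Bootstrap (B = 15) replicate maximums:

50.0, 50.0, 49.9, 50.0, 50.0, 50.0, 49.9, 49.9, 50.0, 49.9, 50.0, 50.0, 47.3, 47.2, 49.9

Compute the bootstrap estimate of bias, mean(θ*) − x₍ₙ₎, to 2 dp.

bias = −0.40

mean(θ*) = (50.0 + 50.0 + 49.9 + 50.0 + 50.0 + 50.0 + 49.9 + 49.9 + 50.0 + 49.9 + 50.0 + 50.0 + 47.3 + 47.2 + 49.9) / 15 = 49.600
bias = 49.600 − 50.0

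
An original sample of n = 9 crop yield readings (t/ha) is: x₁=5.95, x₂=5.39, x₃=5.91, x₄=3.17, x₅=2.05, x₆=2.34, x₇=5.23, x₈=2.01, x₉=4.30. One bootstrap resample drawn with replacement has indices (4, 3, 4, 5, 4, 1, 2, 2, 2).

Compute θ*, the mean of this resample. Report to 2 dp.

θ* = 4.40

Resample values: 3.17, 5.91, 3.17, 2.05, 3.17, 5.95, 5.39, 5.39, 5.39.
Mean = (3.17 + 5.91 + 3.17 + 2.05 + 3.17 + 5.95 + 5.39 + 5.39 + 5.39) / 9 = 39.590 / 9 = 4.40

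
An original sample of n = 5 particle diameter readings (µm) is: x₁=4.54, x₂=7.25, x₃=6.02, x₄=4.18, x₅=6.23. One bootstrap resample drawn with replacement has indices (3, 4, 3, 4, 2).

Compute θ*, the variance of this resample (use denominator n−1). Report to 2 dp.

Resample values: 6.02, 4.18, 6.02, 4.18, 7.25.
Mean = 5.5300; sum of squared deviations = 7.0836
s² = 7.0836 / 4 = 1.7709

θ* = 1.77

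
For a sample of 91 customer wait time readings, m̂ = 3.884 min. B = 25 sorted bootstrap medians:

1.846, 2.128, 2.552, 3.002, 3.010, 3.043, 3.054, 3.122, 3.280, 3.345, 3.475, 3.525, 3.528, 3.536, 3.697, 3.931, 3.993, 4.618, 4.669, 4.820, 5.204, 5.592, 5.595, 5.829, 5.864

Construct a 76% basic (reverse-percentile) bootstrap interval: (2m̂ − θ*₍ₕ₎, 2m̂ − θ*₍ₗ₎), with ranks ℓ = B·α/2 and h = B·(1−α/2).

Percentile endpoints at ranks 3 and 22: θ*₍3₎ = 2.552, θ*₍22₎ = 5.592.
Basic interval reflects these around m̂:
  lower = 2 × 3.884 − 5.592 = 2.176
  upper = 2 × 3.884 − 2.552 = 5.216

(2.176, 5.216)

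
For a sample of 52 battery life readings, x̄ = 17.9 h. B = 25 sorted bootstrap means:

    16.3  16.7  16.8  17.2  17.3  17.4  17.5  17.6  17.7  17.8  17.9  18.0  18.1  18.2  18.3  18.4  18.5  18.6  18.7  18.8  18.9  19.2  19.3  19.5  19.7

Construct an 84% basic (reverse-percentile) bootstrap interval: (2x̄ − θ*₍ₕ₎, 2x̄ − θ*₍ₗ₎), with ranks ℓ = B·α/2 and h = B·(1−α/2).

Percentile endpoints at ranks 2 and 23: θ*₍2₎ = 16.7, θ*₍23₎ = 19.3.
Basic interval reflects these around x̄:
  lower = 2 × 17.9 − 19.3 = 16.5
  upper = 2 × 17.9 − 16.7 = 19.1

(16.5, 19.1)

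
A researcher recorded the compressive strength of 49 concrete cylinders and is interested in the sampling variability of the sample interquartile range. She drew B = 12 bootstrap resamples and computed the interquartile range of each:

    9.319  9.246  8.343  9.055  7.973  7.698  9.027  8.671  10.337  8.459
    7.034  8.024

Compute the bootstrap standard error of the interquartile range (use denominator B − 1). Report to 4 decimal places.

SE* = 0.8750

Bootstrap SE is the standard deviation of the 12 replicate interquartile ranges.
Mean of replicates: (9.319 + 9.246 + 8.343 + 9.055 + 7.973 + 7.698 + 9.027 + 8.671 + 10.337 + 8.459 + 7.034 + 8.024) / 12 = 103.18600 / 12 = 8.59883
Sum of squared deviations: (+0.72017)² + (+0.64717)² + (−0.25583)² + (+0.45617)² + (−0.62583)² + (−0.90083)² + (+0.42817)² + (+0.07217)² + (+1.73817)² + (−0.13983)² + (−1.56483)² + (−0.57483)² = 8.42262
Variance = 8.42262 / 11 = 0.76569
SE* = √0.76569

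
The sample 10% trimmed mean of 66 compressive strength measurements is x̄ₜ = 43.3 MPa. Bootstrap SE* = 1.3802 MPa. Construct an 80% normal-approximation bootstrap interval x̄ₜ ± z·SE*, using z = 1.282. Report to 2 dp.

Margin = 1.282 × 1.3802 = 1.769
Interval: 43.3 ± 1.769

(41.53, 45.07)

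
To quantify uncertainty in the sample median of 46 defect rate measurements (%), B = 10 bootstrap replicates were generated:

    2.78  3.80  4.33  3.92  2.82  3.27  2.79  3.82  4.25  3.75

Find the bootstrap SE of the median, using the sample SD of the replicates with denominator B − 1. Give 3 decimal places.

Bootstrap SE is the standard deviation of the 10 replicate medians.
Mean of replicates: (2.78 + 3.80 + 4.33 + 3.92 + 2.82 + 3.27 + 2.79 + 3.82 + 4.25 + 3.75) / 10 = 35.5300 / 10 = 3.5530
Sum of squared deviations: (−0.7730)² + (+0.2470)² + (+0.7770)² + (+0.3670)² + (−0.7330)² + (−0.2830)² + (−0.7630)² + (+0.2670)² + (+0.6970)² + (+0.1970)² = 3.1924
Variance = 3.1924 / 9 = 0.3547
SE* = √0.3547

SE* = 0.596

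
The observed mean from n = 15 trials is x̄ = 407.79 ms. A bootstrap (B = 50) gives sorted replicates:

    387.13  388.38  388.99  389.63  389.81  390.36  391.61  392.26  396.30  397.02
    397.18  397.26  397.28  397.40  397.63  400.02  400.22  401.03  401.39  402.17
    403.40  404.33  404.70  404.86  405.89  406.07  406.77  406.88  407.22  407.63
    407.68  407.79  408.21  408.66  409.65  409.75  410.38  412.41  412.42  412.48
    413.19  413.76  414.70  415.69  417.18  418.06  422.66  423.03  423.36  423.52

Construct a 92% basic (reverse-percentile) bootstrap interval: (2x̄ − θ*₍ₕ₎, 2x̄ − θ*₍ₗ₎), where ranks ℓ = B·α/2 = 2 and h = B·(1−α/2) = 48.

(392.55, 427.20)

Percentile endpoints at ranks 2 and 48: θ*₍2₎ = 388.38, θ*₍48₎ = 423.03.
Basic interval reflects these around x̄:
  lower = 2 × 407.79 − 423.03 = 392.55
  upper = 2 × 407.79 − 388.38 = 427.20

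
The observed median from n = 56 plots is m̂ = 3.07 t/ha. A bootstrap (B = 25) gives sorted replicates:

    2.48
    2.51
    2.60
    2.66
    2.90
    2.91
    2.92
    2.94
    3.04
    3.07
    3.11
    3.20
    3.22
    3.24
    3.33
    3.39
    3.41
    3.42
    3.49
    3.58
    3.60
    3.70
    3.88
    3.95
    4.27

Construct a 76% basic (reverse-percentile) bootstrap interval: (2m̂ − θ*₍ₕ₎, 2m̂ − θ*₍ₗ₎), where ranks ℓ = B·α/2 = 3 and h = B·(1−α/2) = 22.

Percentile endpoints at ranks 3 and 22: θ*₍3₎ = 2.60, θ*₍22₎ = 3.70.
Basic interval reflects these around m̂:
  lower = 2 × 3.07 − 3.70 = 2.44
  upper = 2 × 3.07 − 2.60 = 3.54

(2.44, 3.54)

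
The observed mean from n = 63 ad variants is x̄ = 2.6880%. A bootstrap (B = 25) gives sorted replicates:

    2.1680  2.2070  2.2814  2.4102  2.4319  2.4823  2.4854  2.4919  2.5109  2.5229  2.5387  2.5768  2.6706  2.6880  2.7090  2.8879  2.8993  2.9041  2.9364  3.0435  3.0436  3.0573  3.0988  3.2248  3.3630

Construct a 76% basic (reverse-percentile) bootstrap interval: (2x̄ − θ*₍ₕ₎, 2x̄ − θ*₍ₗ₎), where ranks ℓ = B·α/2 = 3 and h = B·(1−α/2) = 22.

Percentile endpoints at ranks 3 and 22: θ*₍3₎ = 2.2814, θ*₍22₎ = 3.0573.
Basic interval reflects these around x̄:
  lower = 2 × 2.6880 − 3.0573 = 2.3187
  upper = 2 × 2.6880 − 2.2814 = 3.0946

(2.3187, 3.0946)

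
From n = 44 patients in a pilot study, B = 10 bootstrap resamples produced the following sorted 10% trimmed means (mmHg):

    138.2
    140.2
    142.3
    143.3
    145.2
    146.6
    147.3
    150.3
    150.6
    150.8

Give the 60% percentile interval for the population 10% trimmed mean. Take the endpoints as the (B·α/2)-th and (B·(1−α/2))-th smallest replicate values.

(140.2, 150.3)

α = 0.40; lower rank = 10 × 0.200 = 2; upper rank = 10 × 0.800 = 8.
The 2nd smallest replicate is 140.2; the 8th is 150.3.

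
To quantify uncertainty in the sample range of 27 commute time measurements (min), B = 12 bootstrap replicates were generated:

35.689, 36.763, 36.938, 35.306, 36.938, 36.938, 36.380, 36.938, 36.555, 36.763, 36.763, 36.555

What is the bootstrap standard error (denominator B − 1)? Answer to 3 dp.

SE* = 0.527

Bootstrap SE is the standard deviation of the 12 replicate ranges.
Mean of replicates: (35.689 + 36.763 + 36.938 + 35.306 + 36.938 + 36.938 + 36.380 + 36.938 + 36.555 + 36.763 + 36.763 + 36.555) / 12 = 438.5260 / 12 = 36.5438
Sum of squared deviations: (−0.8548)² + (+0.2192)² + (+0.3942)² + (−1.2378)² + (+0.3942)² + (+0.3942)² + (−0.1638)² + (+0.3942)² + (+0.0112)² + (+0.2192)² + (+0.2192)² + (+0.0112)² = 3.0556
Variance = 3.0556 / 11 = 0.2778
SE* = √0.2778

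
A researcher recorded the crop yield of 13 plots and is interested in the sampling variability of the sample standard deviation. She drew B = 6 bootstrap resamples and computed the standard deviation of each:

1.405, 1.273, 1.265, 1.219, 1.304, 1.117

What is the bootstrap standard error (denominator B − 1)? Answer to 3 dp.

SE* = 0.095

Bootstrap SE is the standard deviation of the 6 replicate standard deviations.
Mean of replicates: (1.405 + 1.273 + 1.265 + 1.219 + 1.304 + 1.117) / 6 = 7.5830 / 6 = 1.2638
Sum of squared deviations: (+0.1412)² + (+0.0092)² + (+0.0012)² + (−0.0448)² + (+0.0402)² + (−0.1468)² = 0.0452
Variance = 0.0452 / 5 = 0.0090
SE* = √0.0090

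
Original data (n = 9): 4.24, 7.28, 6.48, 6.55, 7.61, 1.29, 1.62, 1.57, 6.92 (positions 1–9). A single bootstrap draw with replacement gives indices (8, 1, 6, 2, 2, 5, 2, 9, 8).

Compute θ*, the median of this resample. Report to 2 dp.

θ* = 6.92

Resample values: 1.57, 4.24, 1.29, 7.28, 7.28, 7.61, 7.28, 6.92, 1.57.
Sorted: 1.29, 1.57, 1.57, 4.24, 6.92, 7.28, 7.28, 7.28, 7.61
Median = middle value = 6.92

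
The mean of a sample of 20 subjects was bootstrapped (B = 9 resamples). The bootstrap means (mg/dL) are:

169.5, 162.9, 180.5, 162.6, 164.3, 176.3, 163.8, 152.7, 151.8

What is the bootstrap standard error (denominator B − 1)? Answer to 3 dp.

SE* = 9.525

Bootstrap SE is the standard deviation of the 9 replicate means.
Mean of replicates: (169.5 + 162.9 + 180.5 + 162.6 + 164.3 + 176.3 + 163.8 + 152.7 + 151.8) / 9 = 1484.4000 / 9 = 164.9333
Sum of squared deviations: (+4.5667)² + (−2.0333)² + (+15.5667)² + (−2.3333)² + (−0.6333)² + (+11.3667)² + (−1.1333)² + (−12.2333)² + (−13.1333)² = 725.7800
Variance = 725.7800 / 8 = 90.7225
SE* = √90.7225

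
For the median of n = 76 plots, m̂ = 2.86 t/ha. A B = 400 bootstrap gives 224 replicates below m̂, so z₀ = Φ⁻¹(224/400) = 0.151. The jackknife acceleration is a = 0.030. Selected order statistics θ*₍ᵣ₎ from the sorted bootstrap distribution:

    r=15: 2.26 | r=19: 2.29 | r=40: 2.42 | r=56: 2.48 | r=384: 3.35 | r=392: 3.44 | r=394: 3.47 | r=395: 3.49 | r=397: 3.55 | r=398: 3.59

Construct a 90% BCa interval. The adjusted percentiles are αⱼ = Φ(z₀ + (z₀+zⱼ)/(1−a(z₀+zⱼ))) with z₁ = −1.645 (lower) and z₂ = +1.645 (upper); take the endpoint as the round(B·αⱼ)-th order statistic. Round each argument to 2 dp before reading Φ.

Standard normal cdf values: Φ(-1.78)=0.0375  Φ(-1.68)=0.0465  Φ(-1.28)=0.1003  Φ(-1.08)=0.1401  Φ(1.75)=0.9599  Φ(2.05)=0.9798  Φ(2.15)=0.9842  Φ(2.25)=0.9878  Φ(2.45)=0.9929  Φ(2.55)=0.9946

Lower: z₀ + z₁ = 0.151 + (-1.645) = -1.494; 1 − a(z₀+z₁) = 1 − (0.030)(-1.494) = 1.0448; argument = 0.151 + (-1.494)/1.0448 = -1.2789 → -1.28.
α₁ = Φ(-1.28) = 0.1003; rank = round(400 × 0.1003) = 40; θ*₍40₎ = 2.42.
Upper: z₀ + z₂ = 1.796; 1 − a(z₀+z₂) = 0.9461; argument = 2.0493 → 2.05; α₂ = 0.9798; rank = 392; θ*₍392₎ = 3.44.

(2.42, 3.44)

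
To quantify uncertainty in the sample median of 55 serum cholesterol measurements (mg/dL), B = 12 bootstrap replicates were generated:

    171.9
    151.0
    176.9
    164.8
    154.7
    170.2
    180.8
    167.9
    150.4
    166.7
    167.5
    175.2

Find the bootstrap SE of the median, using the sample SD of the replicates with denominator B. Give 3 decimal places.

Bootstrap SE is the standard deviation of the 12 replicate medians.
Mean of replicates: (171.9 + 151.0 + 176.9 + 164.8 + 154.7 + 170.2 + 180.8 + 167.9 + 150.4 + 166.7 + 167.5 + 175.2) / 12 = 1998.0000 / 12 = 166.5000
Sum of squared deviations: (+5.4000)² + (−15.5000)² + (+10.4000)² + (−1.7000)² + (−11.8000)² + (+3.7000)² + (+14.3000)² + (+1.4000)² + (−16.1000)² + (+0.2000)² + (+1.0000)² + (+8.7000)² = 1075.7800
Variance = 1075.7800 / 12 = 89.6483
SE* = √89.6483

SE* = 9.468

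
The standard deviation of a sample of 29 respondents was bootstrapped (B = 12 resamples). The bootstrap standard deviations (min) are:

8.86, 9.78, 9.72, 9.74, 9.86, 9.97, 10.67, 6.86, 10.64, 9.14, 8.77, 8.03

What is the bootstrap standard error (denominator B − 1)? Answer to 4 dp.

SE* = 1.0907

Bootstrap SE is the standard deviation of the 12 replicate standard deviations.
Mean of replicates: (8.86 + 9.78 + 9.72 + 9.74 + 9.86 + 9.97 + 10.67 + 6.86 + 10.64 + 9.14 + 8.77 + 8.03) / 12 = 112.04000 / 12 = 9.33667
Sum of squared deviations: (−0.47667)² + (+0.44333)² + (+0.38333)² + (+0.40333)² + (+0.52333)² + (+0.63333)² + (+1.33333)² + (−2.47667)² + (+1.30333)² + (−0.19667)² + (−0.56667)² + (−1.30667)² = 13.08587
Variance = 13.08587 / 11 = 1.18962
SE* = √1.18962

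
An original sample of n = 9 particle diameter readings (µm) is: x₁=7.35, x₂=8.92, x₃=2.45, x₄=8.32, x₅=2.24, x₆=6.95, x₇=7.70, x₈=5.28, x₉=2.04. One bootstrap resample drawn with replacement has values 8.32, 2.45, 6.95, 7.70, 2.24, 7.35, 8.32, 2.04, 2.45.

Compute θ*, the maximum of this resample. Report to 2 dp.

Maximum = 8.32

θ* = 8.32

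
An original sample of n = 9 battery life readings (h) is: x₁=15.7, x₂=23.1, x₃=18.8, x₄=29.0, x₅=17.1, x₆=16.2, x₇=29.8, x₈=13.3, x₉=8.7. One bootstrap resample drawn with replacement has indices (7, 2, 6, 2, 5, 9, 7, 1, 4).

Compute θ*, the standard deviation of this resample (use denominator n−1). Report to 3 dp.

Resample values: 29.8, 23.1, 16.2, 23.1, 17.1, 8.7, 29.8, 15.7, 29.0.
Mean = 21.3889; sum of squared deviations = 443.9689
s² = 443.9689 / 8 = 55.4961
s = √55.4961 = 7.450

θ* = 7.450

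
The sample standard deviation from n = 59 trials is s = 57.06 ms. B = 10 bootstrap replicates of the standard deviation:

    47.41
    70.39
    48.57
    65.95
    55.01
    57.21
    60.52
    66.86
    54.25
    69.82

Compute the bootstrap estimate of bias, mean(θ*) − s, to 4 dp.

bias = +2.5390

mean(θ*) = (47.41 + 70.39 + 48.57 + 65.95 + 55.01 + 57.21 + 60.52 + 66.86 + 54.25 + 69.82) / 10 = 59.59900
bias = 59.59900 − 57.06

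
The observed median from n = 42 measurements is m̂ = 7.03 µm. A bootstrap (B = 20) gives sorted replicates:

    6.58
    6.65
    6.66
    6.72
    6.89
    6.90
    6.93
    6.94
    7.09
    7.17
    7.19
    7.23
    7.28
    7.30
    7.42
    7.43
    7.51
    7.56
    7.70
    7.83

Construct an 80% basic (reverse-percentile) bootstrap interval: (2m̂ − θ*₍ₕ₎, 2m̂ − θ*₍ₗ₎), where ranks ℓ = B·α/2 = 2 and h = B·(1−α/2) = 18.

(6.50, 7.41)

Percentile endpoints at ranks 2 and 18: θ*₍2₎ = 6.65, θ*₍18₎ = 7.56.
Basic interval reflects these around m̂:
  lower = 2 × 7.03 − 7.56 = 6.50
  upper = 2 × 7.03 − 6.65 = 7.41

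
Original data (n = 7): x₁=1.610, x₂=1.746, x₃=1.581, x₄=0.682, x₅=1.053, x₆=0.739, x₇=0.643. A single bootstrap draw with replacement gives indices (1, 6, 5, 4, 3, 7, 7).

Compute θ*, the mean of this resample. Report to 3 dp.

θ* = 0.993

Resample values: 1.610, 0.739, 1.053, 0.682, 1.581, 0.643, 0.643.
Mean = (1.610 + 0.739 + 1.053 + 0.682 + 1.581 + 0.643 + 0.643) / 7 = 6.9510 / 7 = 0.993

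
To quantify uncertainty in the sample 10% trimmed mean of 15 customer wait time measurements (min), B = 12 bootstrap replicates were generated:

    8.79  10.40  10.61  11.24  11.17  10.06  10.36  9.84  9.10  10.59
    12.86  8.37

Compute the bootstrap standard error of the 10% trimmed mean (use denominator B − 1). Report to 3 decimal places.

Bootstrap SE is the standard deviation of the 12 replicate 10% trimmed means.
Mean of replicates: (8.79 + 10.40 + 10.61 + 11.24 + 11.17 + 10.06 + 10.36 + 9.84 + 9.10 + 10.59 + 12.86 + 8.37) / 12 = 123.3900 / 12 = 10.2825
Sum of squared deviations: (−1.4925)² + (+0.1175)² + (+0.3275)² + (+0.9575)² + (+0.8875)² + (−0.2225)² + (+0.0775)² + (−0.4425)² + (−1.1825)² + (+0.3075)² + (+2.5775)² + (−1.9125)² = 16.0984
Variance = 16.0984 / 11 = 1.4635
SE* = √1.4635

SE* = 1.210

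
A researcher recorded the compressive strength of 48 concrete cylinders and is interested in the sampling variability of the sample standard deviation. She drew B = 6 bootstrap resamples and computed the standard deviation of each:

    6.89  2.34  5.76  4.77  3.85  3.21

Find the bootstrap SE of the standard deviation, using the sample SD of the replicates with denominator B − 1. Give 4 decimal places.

SE* = 1.6804

Bootstrap SE is the standard deviation of the 6 replicate standard deviations.
Mean of replicates: (6.89 + 2.34 + 5.76 + 4.77 + 3.85 + 3.21) / 6 = 26.82000 / 6 = 4.47000
Sum of squared deviations: (+2.42000)² + (−2.13000)² + (+1.29000)² + (+0.30000)² + (−0.62000)² + (−1.26000)² = 14.11940
Variance = 14.11940 / 5 = 2.82388
SE* = √2.82388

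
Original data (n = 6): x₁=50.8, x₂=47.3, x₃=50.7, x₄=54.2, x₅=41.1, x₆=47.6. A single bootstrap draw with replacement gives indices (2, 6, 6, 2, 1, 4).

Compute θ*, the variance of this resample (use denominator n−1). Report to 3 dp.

θ* = 7.975

Resample values: 47.3, 47.6, 47.6, 47.3, 50.8, 54.2.
Mean = 49.1333; sum of squared deviations = 39.8733
s² = 39.8733 / 5 = 7.9747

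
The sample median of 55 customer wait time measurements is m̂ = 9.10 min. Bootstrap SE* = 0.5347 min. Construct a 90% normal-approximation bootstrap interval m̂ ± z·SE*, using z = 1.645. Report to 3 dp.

Margin = 1.645 × 0.5347 = 0.8796
Interval: 9.10 ± 0.8796

(8.220, 9.980)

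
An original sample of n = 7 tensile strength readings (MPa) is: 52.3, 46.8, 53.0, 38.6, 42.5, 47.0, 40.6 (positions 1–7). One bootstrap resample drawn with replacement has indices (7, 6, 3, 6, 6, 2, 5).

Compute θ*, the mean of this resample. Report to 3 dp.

Resample values: 40.6, 47.0, 53.0, 47.0, 47.0, 46.8, 42.5.
Mean = (40.6 + 47.0 + 53.0 + 47.0 + 47.0 + 46.8 + 42.5) / 7 = 323.90 / 7 = 46.271

θ* = 46.271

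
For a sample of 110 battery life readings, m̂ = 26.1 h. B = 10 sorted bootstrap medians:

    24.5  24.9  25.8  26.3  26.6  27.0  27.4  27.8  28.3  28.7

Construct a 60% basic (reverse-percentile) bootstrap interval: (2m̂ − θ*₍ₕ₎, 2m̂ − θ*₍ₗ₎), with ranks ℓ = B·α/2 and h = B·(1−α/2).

(24.4, 27.3)

Percentile endpoints at ranks 2 and 8: θ*₍2₎ = 24.9, θ*₍8₎ = 27.8.
Basic interval reflects these around m̂:
  lower = 2 × 26.1 − 27.8 = 24.4
  upper = 2 × 26.1 − 24.9 = 27.3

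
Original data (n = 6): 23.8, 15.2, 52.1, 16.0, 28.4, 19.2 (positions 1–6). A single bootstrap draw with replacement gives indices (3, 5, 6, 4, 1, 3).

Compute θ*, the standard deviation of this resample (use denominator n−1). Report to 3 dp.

θ* = 16.174

Resample values: 52.1, 28.4, 19.2, 16.0, 23.8, 52.1.
Mean = 31.9333; sum of squared deviations = 1308.0333
s² = 1308.0333 / 5 = 261.6067
s = √261.6067 = 16.174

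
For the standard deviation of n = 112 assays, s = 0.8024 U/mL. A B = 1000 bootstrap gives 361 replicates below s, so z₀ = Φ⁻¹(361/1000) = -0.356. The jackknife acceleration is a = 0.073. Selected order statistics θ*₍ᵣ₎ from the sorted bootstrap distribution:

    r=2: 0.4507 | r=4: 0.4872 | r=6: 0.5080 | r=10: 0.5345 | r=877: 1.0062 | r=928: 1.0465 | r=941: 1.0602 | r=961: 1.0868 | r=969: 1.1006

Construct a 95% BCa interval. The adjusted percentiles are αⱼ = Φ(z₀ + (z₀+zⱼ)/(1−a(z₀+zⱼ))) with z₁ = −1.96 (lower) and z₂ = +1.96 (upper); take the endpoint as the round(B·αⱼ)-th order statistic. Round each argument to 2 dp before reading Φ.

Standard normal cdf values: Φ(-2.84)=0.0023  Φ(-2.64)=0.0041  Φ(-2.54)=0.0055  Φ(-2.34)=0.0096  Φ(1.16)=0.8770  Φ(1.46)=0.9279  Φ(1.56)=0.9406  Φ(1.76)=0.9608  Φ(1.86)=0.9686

Lower: z₀ + z₁ = -0.356 + (-1.960) = -2.316; 1 − a(z₀+z₁) = 1 − (0.073)(-2.316) = 1.1691; argument = -0.356 + (-2.316)/1.1691 = -2.3371 → -2.34.
α₁ = Φ(-2.34) = 0.0096; rank = round(1000 × 0.0096) = 10; θ*₍10₎ = 0.5345.
Upper: z₀ + z₂ = 1.604; 1 − a(z₀+z₂) = 0.8829; argument = 1.4607 → 1.46; α₂ = 0.9279; rank = 928; θ*₍928₎ = 1.0465.

(0.5345, 1.0465)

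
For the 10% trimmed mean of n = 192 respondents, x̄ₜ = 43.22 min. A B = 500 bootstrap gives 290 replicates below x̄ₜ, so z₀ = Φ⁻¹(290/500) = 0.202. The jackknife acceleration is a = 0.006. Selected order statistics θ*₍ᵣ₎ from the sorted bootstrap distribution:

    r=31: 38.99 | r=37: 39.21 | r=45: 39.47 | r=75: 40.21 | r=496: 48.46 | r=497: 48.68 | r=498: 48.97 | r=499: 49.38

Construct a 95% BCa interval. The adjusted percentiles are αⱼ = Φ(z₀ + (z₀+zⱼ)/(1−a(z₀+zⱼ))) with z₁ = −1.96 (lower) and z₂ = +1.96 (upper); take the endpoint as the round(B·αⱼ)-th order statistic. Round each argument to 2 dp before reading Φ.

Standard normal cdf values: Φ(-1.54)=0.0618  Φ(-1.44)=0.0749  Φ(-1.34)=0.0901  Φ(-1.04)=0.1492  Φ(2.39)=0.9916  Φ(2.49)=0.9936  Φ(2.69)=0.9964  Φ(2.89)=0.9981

Lower: z₀ + z₁ = 0.202 + (-1.960) = -1.758; 1 − a(z₀+z₁) = 1 − (0.006)(-1.758) = 1.0105; argument = 0.202 + (-1.758)/1.0105 = -1.5377 → -1.54.
α₁ = Φ(-1.54) = 0.0618; rank = round(500 × 0.0618) = 31; θ*₍31₎ = 38.99.
Upper: z₀ + z₂ = 2.162; 1 − a(z₀+z₂) = 0.9870; argument = 2.3924 → 2.39; α₂ = 0.9916; rank = 496; θ*₍496₎ = 48.46.

(38.99, 48.46)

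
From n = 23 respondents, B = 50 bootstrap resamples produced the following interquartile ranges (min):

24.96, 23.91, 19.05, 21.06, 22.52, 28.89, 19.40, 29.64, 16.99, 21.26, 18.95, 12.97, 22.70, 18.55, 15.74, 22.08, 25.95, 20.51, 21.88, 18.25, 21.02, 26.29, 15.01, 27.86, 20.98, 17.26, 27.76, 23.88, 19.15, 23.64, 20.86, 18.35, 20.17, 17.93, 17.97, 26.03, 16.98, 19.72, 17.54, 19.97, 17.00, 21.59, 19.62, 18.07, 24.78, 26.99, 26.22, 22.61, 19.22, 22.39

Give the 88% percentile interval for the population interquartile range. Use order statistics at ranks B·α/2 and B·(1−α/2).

Sorted replicates: 12.97, 15.01, 15.74, 16.98, 16.99, 17.00, 17.26, 17.54, 17.93, 17.97, 18.07, 18.25, 18.35, 18.55, 18.95, 19.05, 19.15, 19.22, 19.40, 19.62, 19.72, 19.97, 20.17, 20.51, 20.86, 20.98, 21.02, 21.06, 21.26, 21.59, 21.88, 22.08, 22.39, 22.52, 22.61, 22.70, 23.64, 23.88, 23.91, 24.78, 24.96, 25.95, 26.03, 26.22, 26.29, 26.99, 27.76, 27.86, 28.89, 29.64
α = 0.12; lower rank = 50 × 0.060 = 3; upper rank = 50 × 0.940 = 47.
The 3rd smallest replicate is 15.74; the 47th is 27.76.

(15.74, 27.76)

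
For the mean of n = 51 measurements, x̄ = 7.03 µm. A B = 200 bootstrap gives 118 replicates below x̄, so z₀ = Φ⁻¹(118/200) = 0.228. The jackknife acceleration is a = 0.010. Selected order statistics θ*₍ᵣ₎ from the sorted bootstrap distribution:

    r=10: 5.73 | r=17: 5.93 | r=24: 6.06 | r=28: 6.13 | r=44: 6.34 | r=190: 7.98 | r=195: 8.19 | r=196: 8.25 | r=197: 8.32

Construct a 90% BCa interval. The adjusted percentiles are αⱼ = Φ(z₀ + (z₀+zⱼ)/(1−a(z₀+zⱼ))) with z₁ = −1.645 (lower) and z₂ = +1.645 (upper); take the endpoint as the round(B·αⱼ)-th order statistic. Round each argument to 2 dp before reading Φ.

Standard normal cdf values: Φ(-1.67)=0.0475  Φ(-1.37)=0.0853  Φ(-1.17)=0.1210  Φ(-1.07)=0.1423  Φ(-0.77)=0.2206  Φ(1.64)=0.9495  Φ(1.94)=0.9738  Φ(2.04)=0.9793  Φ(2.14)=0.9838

(6.06, 8.32)

Lower: z₀ + z₁ = 0.228 + (-1.645) = -1.417; 1 − a(z₀+z₁) = 1 − (0.010)(-1.417) = 1.0142; argument = 0.228 + (-1.417)/1.0142 = -1.1692 → -1.17.
α₁ = Φ(-1.17) = 0.1210; rank = round(200 × 0.1210) = 24; θ*₍24₎ = 6.06.
Upper: z₀ + z₂ = 1.873; 1 − a(z₀+z₂) = 0.9813; argument = 2.1368 → 2.14; α₂ = 0.9838; rank = 197; θ*₍197₎ = 8.32.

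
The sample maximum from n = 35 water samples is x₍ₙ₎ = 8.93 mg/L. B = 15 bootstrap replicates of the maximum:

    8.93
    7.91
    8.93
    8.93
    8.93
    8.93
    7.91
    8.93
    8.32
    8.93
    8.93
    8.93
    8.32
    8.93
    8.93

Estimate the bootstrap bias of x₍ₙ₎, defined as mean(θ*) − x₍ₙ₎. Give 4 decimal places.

bias = −0.2173

mean(θ*) = (8.93 + 7.91 + 8.93 + 8.93 + 8.93 + 8.93 + 7.91 + 8.93 + 8.32 + 8.93 + 8.93 + 8.93 + 8.32 + 8.93 + 8.93) / 15 = 8.71267
bias = 8.71267 − 8.93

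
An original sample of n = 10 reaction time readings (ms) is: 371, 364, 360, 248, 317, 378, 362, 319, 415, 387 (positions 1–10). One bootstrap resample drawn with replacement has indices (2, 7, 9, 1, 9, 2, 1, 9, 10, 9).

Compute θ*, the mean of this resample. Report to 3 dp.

Resample values: 364, 362, 415, 371, 415, 364, 371, 415, 387, 415.
Mean = (364 + 362 + 415 + 371 + 415 + 364 + 371 + 415 + 387 + 415) / 10 = 3879.0 / 10 = 387.900

θ* = 387.900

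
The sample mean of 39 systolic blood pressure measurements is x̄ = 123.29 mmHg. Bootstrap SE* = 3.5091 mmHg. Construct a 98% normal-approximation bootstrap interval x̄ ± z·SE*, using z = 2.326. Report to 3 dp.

(115.128, 131.452)

Margin = 2.326 × 3.5091 = 8.1622
Interval: 123.29 ± 8.1622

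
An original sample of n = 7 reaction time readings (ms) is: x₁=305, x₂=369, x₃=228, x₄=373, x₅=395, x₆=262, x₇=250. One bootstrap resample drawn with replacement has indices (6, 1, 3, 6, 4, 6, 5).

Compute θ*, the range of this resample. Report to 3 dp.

θ* = 167.000

Resample values: 262, 305, 228, 262, 373, 262, 395.
Range = 395 − 228 = 167.000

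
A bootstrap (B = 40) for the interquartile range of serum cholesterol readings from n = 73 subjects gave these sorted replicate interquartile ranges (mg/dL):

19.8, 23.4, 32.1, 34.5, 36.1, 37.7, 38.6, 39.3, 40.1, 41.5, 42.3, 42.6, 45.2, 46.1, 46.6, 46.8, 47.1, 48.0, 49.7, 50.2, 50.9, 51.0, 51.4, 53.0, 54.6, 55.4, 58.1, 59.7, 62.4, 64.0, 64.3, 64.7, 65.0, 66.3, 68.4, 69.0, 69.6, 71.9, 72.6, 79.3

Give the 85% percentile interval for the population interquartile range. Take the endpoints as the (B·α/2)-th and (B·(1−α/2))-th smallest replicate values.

(32.1, 69.6)

α = 0.15; lower rank = 40 × 0.075 = 3; upper rank = 40 × 0.925 = 37.
The 3rd smallest replicate is 32.1; the 37th is 69.6.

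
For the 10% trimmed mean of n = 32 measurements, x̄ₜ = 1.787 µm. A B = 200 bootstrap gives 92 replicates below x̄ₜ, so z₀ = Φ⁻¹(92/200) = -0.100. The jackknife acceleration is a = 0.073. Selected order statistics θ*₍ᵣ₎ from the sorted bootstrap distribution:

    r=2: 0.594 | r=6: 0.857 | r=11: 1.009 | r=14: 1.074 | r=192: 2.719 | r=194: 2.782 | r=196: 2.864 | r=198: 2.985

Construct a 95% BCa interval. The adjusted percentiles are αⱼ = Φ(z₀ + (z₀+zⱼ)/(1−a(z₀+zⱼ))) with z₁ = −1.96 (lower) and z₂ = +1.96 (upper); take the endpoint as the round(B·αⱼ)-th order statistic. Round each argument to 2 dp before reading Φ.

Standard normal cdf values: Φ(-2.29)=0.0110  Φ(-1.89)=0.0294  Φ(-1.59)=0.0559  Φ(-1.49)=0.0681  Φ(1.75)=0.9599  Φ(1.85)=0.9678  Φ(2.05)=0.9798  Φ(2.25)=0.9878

(0.857, 2.864)

Lower: z₀ + z₁ = -0.100 + (-1.960) = -2.060; 1 − a(z₀+z₁) = 1 − (0.073)(-2.060) = 1.1504; argument = -0.100 + (-2.060)/1.1504 = -1.8907 → -1.89.
α₁ = Φ(-1.89) = 0.0294; rank = round(200 × 0.0294) = 6; θ*₍6₎ = 0.857.
Upper: z₀ + z₂ = 1.860; 1 − a(z₀+z₂) = 0.8642; argument = 2.0522 → 2.05; α₂ = 0.9798; rank = 196; θ*₍196₎ = 2.864.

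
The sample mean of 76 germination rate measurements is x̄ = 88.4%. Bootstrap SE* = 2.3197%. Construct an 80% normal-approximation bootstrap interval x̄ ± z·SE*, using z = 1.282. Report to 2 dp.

(85.43, 91.37)

Margin = 1.282 × 2.3197 = 2.974
Interval: 88.4 ± 2.974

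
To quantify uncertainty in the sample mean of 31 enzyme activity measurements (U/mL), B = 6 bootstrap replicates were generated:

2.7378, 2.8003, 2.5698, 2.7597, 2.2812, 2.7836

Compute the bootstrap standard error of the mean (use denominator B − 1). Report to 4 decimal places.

SE* = 0.2012

Bootstrap SE is the standard deviation of the 6 replicate means.
Mean of replicates: (2.7378 + 2.8003 + 2.5698 + 2.7597 + 2.2812 + 2.7836) / 6 = 15.93240 / 6 = 2.65540
Sum of squared deviations: (+0.08240)² + (+0.14490)² + (−0.08560)² + (+0.10430)² + (−0.37420)² + (+0.12820)² = 0.20245
Variance = 0.20245 / 5 = 0.04049
SE* = √0.04049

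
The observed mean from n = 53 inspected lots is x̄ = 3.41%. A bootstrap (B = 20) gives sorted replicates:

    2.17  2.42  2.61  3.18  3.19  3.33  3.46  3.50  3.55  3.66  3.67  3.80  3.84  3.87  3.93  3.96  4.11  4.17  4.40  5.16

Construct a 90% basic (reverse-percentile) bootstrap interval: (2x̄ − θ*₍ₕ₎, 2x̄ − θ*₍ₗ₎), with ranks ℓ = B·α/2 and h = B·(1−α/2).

Percentile endpoints at ranks 1 and 19: θ*₍1₎ = 2.17, θ*₍19₎ = 4.40.
Basic interval reflects these around x̄:
  lower = 2 × 3.41 − 4.40 = 2.42
  upper = 2 × 3.41 − 2.17 = 4.65

(2.42, 4.65)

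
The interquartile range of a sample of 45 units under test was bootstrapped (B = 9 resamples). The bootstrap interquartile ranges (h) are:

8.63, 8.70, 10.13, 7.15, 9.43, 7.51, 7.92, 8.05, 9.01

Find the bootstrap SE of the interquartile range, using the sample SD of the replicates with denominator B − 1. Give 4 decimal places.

Bootstrap SE is the standard deviation of the 9 replicate interquartile ranges.
Mean of replicates: (8.63 + 8.70 + 10.13 + 7.15 + 9.43 + 7.51 + 7.92 + 8.05 + 9.01) / 9 = 76.53000 / 9 = 8.50333
Sum of squared deviations: (+0.12667)² + (+0.19667)² + (+1.62667)² + (−1.35333)² + (+0.92667)² + (−0.99333)² + (−0.58333)² + (−0.45333)² + (+0.50667)² = 7.18020
Variance = 7.18020 / 8 = 0.89753
SE* = √0.89753

SE* = 0.9474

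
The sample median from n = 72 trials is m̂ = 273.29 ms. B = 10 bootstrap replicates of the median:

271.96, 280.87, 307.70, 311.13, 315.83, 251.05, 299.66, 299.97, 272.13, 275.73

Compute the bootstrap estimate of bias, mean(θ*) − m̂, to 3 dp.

bias = +15.313

mean(θ*) = (271.96 + 280.87 + 307.70 + 311.13 + 315.83 + 251.05 + 299.66 + 299.97 + 272.13 + 275.73) / 10 = 288.6030
bias = 288.6030 − 273.29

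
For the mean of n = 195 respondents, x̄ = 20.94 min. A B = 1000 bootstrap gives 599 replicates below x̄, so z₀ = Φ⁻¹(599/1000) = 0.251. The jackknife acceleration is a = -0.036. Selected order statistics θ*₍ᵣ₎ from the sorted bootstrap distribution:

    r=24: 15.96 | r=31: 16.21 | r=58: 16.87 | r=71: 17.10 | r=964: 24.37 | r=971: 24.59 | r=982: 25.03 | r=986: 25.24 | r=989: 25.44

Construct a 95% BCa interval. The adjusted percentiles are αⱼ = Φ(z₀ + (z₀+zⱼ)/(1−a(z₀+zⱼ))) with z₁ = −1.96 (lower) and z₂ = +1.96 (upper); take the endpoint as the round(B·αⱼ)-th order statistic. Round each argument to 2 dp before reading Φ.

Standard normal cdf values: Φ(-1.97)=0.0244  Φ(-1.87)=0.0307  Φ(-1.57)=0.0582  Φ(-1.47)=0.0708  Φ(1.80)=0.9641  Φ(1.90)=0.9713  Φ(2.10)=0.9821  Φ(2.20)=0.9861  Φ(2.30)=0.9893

Lower: z₀ + z₁ = 0.251 + (-1.960) = -1.709; 1 − a(z₀+z₁) = 1 − (-0.036)(-1.709) = 0.9385; argument = 0.251 + (-1.709)/0.9385 = -1.5700 → -1.57.
α₁ = Φ(-1.57) = 0.0582; rank = round(1000 × 0.0582) = 58; θ*₍58₎ = 16.87.
Upper: z₀ + z₂ = 2.211; 1 − a(z₀+z₂) = 1.0796; argument = 2.2990 → 2.30; α₂ = 0.9893; rank = 989; θ*₍989₎ = 25.44.

(16.87, 25.44)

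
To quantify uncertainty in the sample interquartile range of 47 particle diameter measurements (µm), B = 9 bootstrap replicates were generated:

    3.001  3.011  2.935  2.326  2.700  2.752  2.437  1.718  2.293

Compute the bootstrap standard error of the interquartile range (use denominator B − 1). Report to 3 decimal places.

Bootstrap SE is the standard deviation of the 9 replicate interquartile ranges.
Mean of replicates: (3.001 + 3.011 + 2.935 + 2.326 + 2.700 + 2.752 + 2.437 + 1.718 + 2.293) / 9 = 23.1730 / 9 = 2.5748
Sum of squared deviations: (+0.4262)² + (+0.4362)² + (+0.3602)² + (−0.2488)² + (+0.1252)² + (+0.1772)² + (−0.1378)² + (−0.8568)² + (−0.2818)² = 1.4431
Variance = 1.4431 / 8 = 0.1804
SE* = √0.1804

SE* = 0.425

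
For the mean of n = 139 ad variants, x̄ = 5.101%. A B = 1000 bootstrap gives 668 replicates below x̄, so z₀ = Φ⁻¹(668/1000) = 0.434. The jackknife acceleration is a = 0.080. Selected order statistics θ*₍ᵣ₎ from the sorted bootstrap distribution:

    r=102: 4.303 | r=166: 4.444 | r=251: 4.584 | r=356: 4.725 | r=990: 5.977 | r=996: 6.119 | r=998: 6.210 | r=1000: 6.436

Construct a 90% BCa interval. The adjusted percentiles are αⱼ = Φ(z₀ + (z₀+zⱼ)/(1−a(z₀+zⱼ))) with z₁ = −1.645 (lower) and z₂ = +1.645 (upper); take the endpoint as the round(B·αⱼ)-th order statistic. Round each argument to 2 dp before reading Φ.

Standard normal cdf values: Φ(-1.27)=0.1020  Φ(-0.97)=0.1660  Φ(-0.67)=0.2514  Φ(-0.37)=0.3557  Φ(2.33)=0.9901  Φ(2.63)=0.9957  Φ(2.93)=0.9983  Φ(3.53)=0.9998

Lower: z₀ + z₁ = 0.434 + (-1.645) = -1.211; 1 − a(z₀+z₁) = 1 − (0.080)(-1.211) = 1.0969; argument = 0.434 + (-1.211)/1.0969 = -0.6700 → -0.67.
α₁ = Φ(-0.67) = 0.2514; rank = round(1000 × 0.2514) = 251; θ*₍251₎ = 4.584.
Upper: z₀ + z₂ = 2.079; 1 − a(z₀+z₂) = 0.8337; argument = 2.9278 → 2.93; α₂ = 0.9983; rank = 998; θ*₍998₎ = 6.210.

(4.584, 6.210)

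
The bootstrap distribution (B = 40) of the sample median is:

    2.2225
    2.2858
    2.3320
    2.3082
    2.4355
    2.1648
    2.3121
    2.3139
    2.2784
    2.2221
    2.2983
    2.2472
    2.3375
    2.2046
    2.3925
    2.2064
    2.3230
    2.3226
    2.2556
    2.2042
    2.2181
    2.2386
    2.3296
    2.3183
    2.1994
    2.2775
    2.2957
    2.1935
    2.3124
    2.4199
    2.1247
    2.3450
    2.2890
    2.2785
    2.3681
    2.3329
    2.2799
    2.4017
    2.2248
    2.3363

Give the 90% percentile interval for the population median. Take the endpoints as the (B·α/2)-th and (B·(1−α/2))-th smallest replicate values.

Sorted replicates: 2.1247, 2.1648, 2.1935, 2.1994, 2.2042, 2.2046, 2.2064, 2.2181, 2.2221, 2.2225, 2.2248, 2.2386, 2.2472, 2.2556, 2.2775, 2.2784, 2.2785, 2.2799, 2.2858, 2.2890, 2.2957, 2.2983, 2.3082, 2.3121, 2.3124, 2.3139, 2.3183, 2.3226, 2.3230, 2.3296, 2.3320, 2.3329, 2.3363, 2.3375, 2.3450, 2.3681, 2.3925, 2.4017, 2.4199, 2.4355
α = 0.10; lower rank = 40 × 0.050 = 2; upper rank = 40 × 0.950 = 38.
The 2nd smallest replicate is 2.1648; the 38th is 2.4017.

(2.1648, 2.4017)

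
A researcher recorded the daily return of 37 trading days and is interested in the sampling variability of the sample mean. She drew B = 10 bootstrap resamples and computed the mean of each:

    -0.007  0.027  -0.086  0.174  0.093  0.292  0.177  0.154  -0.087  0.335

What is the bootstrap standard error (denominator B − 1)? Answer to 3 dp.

Bootstrap SE is the standard deviation of the 10 replicate means.
Mean of replicates: ((-0.007) + 0.027 + (-0.086) + 0.174 + 0.093 + 0.292 + 0.177 + 0.154 + (-0.087) + 0.335) / 10 = 1.0720 / 10 = 0.1072
Sum of squared deviations: (−0.1142)² + (−0.0802)² + (−0.1932)² + (+0.0668)² + (−0.0142)² + (+0.1848)² + (+0.0698)² + (+0.0468)² + (−0.1942)² + (+0.2278)² = 0.1923
Variance = 0.1923 / 9 = 0.0214
SE* = √0.0214

SE* = 0.146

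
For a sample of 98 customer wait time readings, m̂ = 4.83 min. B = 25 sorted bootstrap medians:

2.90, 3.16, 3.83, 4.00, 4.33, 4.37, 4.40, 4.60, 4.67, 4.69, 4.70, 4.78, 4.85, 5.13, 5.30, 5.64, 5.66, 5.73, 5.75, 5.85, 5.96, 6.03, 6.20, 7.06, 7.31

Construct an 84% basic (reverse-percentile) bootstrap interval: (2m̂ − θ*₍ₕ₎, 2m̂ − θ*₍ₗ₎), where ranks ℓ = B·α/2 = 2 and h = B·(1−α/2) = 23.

Percentile endpoints at ranks 2 and 23: θ*₍2₎ = 3.16, θ*₍23₎ = 6.20.
Basic interval reflects these around m̂:
  lower = 2 × 4.83 − 6.20 = 3.46
  upper = 2 × 4.83 − 3.16 = 6.50

(3.46, 6.50)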